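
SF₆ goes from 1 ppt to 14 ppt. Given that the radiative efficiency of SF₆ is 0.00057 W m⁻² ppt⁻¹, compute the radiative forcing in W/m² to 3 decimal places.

SF₆: ΔF = 0.00057 × (14 − 1) = 0.00057 × 13 = 0.0074 W/m².

ΔF = 0.007 W/m²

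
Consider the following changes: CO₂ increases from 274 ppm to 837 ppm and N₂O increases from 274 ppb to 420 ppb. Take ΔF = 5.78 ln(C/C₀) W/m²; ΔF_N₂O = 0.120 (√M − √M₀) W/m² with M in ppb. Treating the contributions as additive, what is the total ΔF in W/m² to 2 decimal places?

CO₂: 5.78 × ln(837/274) = 5.78 × ln(3.05474) = 5.78 × 1.11669 = 6.4545 W/m².
N₂O: 0.120 × (√420 − √274) = 0.120 × (20.4939 − 16.5529) = 0.120 × 3.9410 = 0.4729 W/m².
Total ΔF = 6.4545 + 0.4729 = 6.9274 W/m².

ΔF = 6.93 W/m²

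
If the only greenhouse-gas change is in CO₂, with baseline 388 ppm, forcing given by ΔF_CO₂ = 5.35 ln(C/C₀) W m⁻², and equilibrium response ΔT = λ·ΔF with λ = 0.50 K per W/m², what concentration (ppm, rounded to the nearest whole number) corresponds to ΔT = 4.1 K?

Required forcing: ΔF = ΔT/λ = 4.1/0.50 = 8.2000 W/m².
Then ln(C/388) = ΔF/5.35 = 8.2000/5.35 = 1.53271.
So C = 388 × e^1.53271 = 388 × 4.63071 = 1796.72 ppm.

C ≈ 1797 ppm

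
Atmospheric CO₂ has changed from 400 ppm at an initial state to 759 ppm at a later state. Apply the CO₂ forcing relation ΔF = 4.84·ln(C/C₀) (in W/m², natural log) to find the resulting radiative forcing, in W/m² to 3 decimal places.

ΔF = 3.100 W/m²

CO₂: 4.84 × ln(759/400) = 4.84 × ln(1.89750) = 4.84 × 0.64054 = 3.1002 W/m².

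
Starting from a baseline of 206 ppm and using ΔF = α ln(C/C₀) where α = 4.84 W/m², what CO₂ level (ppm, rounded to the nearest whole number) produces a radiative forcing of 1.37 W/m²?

Set 4.84 ln(C/206) = 1.37, so ln(C/206) = 1.37/4.84 = 0.28306.
Then C/206 = e^0.28306 = 1.32718, giving C = 206 × 1.32718 = 273.40 ppm.

C ≈ 273 ppm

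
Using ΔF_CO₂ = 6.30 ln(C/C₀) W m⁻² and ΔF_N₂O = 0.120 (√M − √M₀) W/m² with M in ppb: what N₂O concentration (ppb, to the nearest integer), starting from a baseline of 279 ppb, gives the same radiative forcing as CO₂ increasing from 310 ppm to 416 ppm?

CO₂ forcing: 6.30 × ln(416/310) = 6.30 × 0.294113 = 1.85291 W/m².
Set 0.120(√M − √279) = 1.85291: √M = 1.85291/0.120 + √279 = 15.4409 + 16.7033 = 32.1442.
M = (32.1442)² = 1033.25 ppb.

M ≈ 1033 ppb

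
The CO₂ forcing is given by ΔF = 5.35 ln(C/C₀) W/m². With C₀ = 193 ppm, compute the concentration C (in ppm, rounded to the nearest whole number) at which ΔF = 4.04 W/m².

C ≈ 411 ppm

Set 5.35 ln(C/193) = 4.04, so ln(C/193) = 4.04/5.35 = 0.75514.
Then C/193 = e^0.75514 = 2.12791, giving C = 193 × 2.12791 = 410.69 ppm.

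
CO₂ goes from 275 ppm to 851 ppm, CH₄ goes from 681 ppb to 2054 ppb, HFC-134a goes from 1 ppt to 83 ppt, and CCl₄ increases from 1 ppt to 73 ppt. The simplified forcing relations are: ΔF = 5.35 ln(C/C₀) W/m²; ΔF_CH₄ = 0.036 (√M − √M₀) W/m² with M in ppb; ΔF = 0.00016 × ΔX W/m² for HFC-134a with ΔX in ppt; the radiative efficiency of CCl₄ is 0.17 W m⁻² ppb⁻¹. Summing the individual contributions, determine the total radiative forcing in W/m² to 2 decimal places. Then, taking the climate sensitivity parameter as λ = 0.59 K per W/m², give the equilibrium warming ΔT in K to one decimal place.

CO₂: 5.35 × ln(851/275) = 5.35 × ln(3.09455) = 5.35 × 1.12964 = 6.0436 W/m².
CH₄: 0.036 × (√2054 − √681) = 0.036 × (45.3211 − 26.0960) = 0.036 × 19.2251 = 0.6921 W/m².
HFC-134a: ΔF = 0.00016 × (83 − 1) = 0.00016 × 82 = 0.0131 W/m².
CCl₄: Δ = 73 − 1 = 72 ppt = 0.072 ppb; ΔF = 0.17 × 0.072 = 0.0122 W/m².
Total ΔF = 6.0436 + 0.6921 + 0.0131 + 0.0122 = 6.7610 W/m².
ΔT = λ ΔF = 0.59 × 6.76 = 3.9884 K.

ΔF = 6.76 W/m²; ΔT = 4.0 K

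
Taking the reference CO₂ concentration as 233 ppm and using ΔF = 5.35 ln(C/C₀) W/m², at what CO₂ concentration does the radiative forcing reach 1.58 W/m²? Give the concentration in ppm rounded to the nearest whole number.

Set 5.35 ln(C/233) = 1.58, so ln(C/233) = 1.58/5.35 = 0.29533.
Then C/233 = e^0.29533 = 1.34357, giving C = 233 × 1.34357 = 313.05 ppm.

C ≈ 313 ppm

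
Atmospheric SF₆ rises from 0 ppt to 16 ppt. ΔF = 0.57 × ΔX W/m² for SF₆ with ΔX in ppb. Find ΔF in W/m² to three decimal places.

SF₆: Δ = 16 − 0 = 16 ppt = 0.016 ppb; ΔF = 0.57 × 0.016 = 0.0091 W/m².

ΔF = 0.009 W/m²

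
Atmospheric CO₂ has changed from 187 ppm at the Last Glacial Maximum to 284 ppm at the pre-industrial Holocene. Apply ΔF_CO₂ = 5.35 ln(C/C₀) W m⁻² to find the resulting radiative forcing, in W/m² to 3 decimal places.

ΔF = 2.236 W/m²

CO₂ absorption bands are partially saturated, so forcing scales with the logarithm of the concentration ratio.
CO₂: 5.35 × ln(284/187) = 5.35 × ln(1.51872) = 5.35 × 0.41787 = 2.2356 W/m².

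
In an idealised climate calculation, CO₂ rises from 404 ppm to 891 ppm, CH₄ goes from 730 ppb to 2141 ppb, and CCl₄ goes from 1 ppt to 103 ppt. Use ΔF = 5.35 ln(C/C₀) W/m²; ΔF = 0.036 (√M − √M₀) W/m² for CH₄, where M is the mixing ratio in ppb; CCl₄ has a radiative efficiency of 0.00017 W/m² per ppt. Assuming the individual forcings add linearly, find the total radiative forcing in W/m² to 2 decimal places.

CO₂: 5.35 × ln(891/404) = 5.35 × ln(2.20545) = 5.35 × 0.79093 = 4.2315 W/m².
CH₄: 0.036 × (√2141 − √730) = 0.036 × (46.2709 − 27.0185) = 0.036 × 19.2524 = 0.6931 W/m².
CCl₄: ΔF = 0.00017 × (103 − 1) = 0.00017 × 102 = 0.0173 W/m².
Total ΔF = 4.2315 + 0.6931 + 0.0173 = 4.9419 W/m².

ΔF = 4.94 W/m²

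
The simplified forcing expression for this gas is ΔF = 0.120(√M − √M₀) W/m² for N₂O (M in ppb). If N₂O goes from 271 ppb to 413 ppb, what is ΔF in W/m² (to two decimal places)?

N₂O: 0.120 × (√413 − √271) = 0.120 × (20.3224 − 16.4621) = 0.120 × 3.8603 = 0.4632 W/m².

ΔF = 0.46 W/m²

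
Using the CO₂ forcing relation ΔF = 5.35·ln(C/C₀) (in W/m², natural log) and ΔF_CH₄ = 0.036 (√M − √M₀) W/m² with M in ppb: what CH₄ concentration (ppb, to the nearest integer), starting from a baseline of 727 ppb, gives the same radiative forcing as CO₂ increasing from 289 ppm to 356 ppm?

M ≈ 3358 ppb

CO₂ forcing: 5.35 × ln(356/289) = 5.35 × 0.208504 = 1.11550 W/m².
Set 0.036(√M − √727) = 1.11550: √M = 1.11550/0.036 + √727 = 30.9861 + 26.9629 = 57.9490.
M = (57.9490)² = 3358.09 ppb.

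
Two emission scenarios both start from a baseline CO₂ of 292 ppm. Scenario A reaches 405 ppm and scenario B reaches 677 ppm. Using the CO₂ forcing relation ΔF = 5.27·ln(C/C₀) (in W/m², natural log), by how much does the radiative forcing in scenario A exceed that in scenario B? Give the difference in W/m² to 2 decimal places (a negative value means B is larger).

ΔF_A − ΔF_B = -2.71 W/m²

ΔF_A = 5.27 ln(405/292) = 5.27 × 0.32713 = 1.7240 W/m².
ΔF_B = 5.27 ln(677/292) = 5.27 × 0.84092 = 4.4316 W/m².
Difference: 1.7240 − 4.4316 = -2.7076 W/m².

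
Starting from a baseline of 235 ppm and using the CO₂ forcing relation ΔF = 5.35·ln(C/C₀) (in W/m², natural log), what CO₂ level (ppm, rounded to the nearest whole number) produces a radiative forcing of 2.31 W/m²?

C ≈ 362 ppm

Set 5.35 ln(C/235) = 2.31, so ln(C/235) = 2.31/5.35 = 0.43178.
Then C/235 = e^0.43178 = 1.54000, giving C = 235 × 1.54000 = 361.90 ppm.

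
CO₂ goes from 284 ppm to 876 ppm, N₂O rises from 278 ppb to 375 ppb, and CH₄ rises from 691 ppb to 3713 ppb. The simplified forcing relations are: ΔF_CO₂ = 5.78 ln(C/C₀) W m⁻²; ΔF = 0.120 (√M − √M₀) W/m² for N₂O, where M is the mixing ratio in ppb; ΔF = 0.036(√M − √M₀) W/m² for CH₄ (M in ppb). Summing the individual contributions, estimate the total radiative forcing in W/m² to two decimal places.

ΔF = 8.08 W/m²

CO₂: 5.78 × ln(876/284) = 5.78 × ln(3.08451) = 5.78 × 1.12639 = 6.5105 W/m².
N₂O: 0.120 × (√375 − √278) = 0.120 × (19.3649 − 16.6733) = 0.120 × 2.6916 = 0.3230 W/m².
CH₄: 0.036 × (√3713 − √691) = 0.036 × (60.9344 − 26.2869) = 0.036 × 34.6475 = 1.2473 W/m².
Total ΔF = 6.5105 + 0.3230 + 1.2473 = 8.0808 W/m².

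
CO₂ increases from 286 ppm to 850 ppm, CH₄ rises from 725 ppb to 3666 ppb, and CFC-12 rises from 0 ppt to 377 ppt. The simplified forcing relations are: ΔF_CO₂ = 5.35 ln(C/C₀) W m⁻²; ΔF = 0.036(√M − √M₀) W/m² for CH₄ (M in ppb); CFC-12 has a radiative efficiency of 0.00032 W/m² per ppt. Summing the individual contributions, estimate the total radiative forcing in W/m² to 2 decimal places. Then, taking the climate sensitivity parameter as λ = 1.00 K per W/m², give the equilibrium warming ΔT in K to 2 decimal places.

CO₂: 5.35 × ln(850/286) = 5.35 × ln(2.97203) = 5.35 × 1.08925 = 5.8275 W/m².
CH₄: 0.036 × (√3666 − √725) = 0.036 × (60.5475 − 26.9258) = 0.036 × 33.6217 = 1.2104 W/m².
CFC-12: ΔF = 0.00032 × (377 − 0) = 0.00032 × 377 = 0.1206 W/m².
Total ΔF = 5.8275 + 1.2104 + 0.1206 = 7.1585 W/m².
ΔT = λ ΔF = 1.00 × 7.16 = 7.1600 K.

ΔF = 7.16 W/m²; ΔT = 7.16 K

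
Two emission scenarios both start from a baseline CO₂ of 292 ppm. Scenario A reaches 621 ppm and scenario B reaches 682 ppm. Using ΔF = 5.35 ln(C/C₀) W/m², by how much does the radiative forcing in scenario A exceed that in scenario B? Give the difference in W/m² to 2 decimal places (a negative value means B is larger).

ΔF_A − ΔF_B = -0.50 W/m²

ΔF_A = 5.35 ln(621/292) = 5.35 × 0.75458 = 4.0370 W/m².
ΔF_B = 5.35 ln(682/292) = 5.35 × 0.84828 = 4.5383 W/m².
Difference: 4.0370 − 4.5383 = -0.5013 W/m².
(Equivalently, ΔF_A − ΔF_B = 5.35 ln(621/682) = 5.35 × -0.09370 = -0.5013 W/m².)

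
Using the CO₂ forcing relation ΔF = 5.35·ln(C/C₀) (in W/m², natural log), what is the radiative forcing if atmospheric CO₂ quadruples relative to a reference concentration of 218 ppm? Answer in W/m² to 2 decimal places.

ΔF = 7.42 W/m²

ΔF = 5.35 × ln(4) = 5.35 × 1.38629 = 7.4167 W/m².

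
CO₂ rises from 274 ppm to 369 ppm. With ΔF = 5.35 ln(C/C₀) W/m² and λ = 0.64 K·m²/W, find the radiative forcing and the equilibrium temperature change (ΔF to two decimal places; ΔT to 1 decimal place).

CO₂: 5.35 × ln(369/274) = 5.35 × ln(1.34672) = 5.35 × 0.29767 = 1.5925 W/m².
ΔT = λ ΔF = 0.64 × 1.59 = 1.0176 K.

ΔF = 1.59 W/m²; ΔT = 1.0 K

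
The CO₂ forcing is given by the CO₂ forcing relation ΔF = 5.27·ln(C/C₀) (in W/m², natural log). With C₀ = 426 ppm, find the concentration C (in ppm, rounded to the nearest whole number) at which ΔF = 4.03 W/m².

Set 5.27 ln(C/426) = 4.03, so ln(C/426) = 4.03/5.27 = 0.76471.
Then C/426 = e^0.76471 = 2.14837, giving C = 426 × 2.14837 = 915.21 ppm.

C ≈ 915 ppm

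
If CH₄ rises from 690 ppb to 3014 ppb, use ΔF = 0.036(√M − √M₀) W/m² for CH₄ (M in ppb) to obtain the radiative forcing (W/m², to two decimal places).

CH₄: 0.036 × (√3014 − √690) = 0.036 × (54.8999 − 26.2679) = 0.036 × 28.6320 = 1.0308 W/m².

ΔF = 1.03 W/m²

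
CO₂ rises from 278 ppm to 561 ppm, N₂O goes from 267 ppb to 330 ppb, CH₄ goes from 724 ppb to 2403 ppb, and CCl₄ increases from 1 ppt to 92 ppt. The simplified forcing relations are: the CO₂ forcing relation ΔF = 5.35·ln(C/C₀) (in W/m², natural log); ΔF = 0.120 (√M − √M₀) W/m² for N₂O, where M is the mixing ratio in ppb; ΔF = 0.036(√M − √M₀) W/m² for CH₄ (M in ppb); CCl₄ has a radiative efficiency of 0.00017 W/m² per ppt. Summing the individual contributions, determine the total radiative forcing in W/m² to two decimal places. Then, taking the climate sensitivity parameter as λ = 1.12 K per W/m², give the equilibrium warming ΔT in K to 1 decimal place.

CO₂: 5.35 × ln(561/278) = 5.35 × ln(2.01799) = 5.35 × 0.70210 = 3.7562 W/m².
N₂O: 0.120 × (√330 − √267) = 0.120 × (18.1659 − 16.3401) = 0.120 × 1.8258 = 0.2191 W/m².
CH₄: 0.036 × (√2403 − √724) = 0.036 × (49.0204 − 26.9072) = 0.036 × 22.1132 = 0.7961 W/m².
CCl₄: ΔF = 0.00017 × (92 − 1) = 0.00017 × 91 = 0.0155 W/m².
Total ΔF = 3.7562 + 0.2191 + 0.7961 + 0.0155 = 4.7869 W/m².
ΔT = λ ΔF = 1.12 × 4.79 = 5.3648 K.

ΔF = 4.79 W/m²; ΔT = 5.4 K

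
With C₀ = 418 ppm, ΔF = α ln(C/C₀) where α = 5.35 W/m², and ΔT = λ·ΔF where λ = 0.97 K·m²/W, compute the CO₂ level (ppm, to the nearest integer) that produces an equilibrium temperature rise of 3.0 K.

Required forcing: ΔF = ΔT/λ = 3.0/0.97 = 3.0928 W/m².
Then ln(C/418) = ΔF/5.35 = 3.0928/5.35 = 0.57809.
So C = 418 × e^0.57809 = 418 × 1.78263 = 745.14 ppm.

C ≈ 745 ppm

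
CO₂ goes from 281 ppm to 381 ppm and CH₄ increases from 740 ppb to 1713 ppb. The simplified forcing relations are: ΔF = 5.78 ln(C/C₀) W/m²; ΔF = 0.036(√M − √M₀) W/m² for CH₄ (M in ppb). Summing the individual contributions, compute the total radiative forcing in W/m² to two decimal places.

CO₂: 5.78 × ln(381/281) = 5.78 × ln(1.35587) = 5.78 × 0.30444 = 1.7597 W/m².
CH₄: 0.036 × (√1713 − √740) = 0.036 × (41.3884 − 27.2029) = 0.036 × 14.1855 = 0.5107 W/m².
Total ΔF = 1.7597 + 0.5107 = 2.2704 W/m².

ΔF = 2.27 W/m²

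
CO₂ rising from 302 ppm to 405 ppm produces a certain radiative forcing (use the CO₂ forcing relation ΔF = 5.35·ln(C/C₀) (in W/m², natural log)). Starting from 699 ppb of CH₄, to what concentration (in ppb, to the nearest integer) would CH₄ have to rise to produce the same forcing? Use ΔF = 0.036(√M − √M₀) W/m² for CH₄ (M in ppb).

CO₂ forcing: 5.35 × ln(405/302) = 5.35 × 0.293460 = 1.57001 W/m².
Set 0.036(√M − √699) = 1.57001: √M = 1.57001/0.036 + √699 = 43.6114 + 26.4386 = 70.0500.
M = (70.0500)² = 4907.00 ppb.

M ≈ 4907 ppb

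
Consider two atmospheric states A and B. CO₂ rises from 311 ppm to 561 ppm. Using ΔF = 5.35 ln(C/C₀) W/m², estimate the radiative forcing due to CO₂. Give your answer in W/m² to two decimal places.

ΔF = 3.16 W/m²

CO₂: 5.35 × ln(561/311) = 5.35 × ln(1.80386) = 5.35 × 0.58993 = 3.1561 W/m².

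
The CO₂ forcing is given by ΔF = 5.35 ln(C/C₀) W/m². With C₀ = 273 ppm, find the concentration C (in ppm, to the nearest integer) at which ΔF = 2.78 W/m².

C ≈ 459 ppm

Set 5.35 ln(C/273) = 2.78, so ln(C/273) = 2.78/5.35 = 0.51963.
Then C/273 = e^0.51963 = 1.68141, giving C = 273 × 1.68141 = 459.02 ppm.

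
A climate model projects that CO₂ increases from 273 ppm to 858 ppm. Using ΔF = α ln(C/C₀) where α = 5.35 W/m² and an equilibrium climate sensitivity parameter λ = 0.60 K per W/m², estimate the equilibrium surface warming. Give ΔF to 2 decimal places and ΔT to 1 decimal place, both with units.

CO₂: 5.35 × ln(858/273) = 5.35 × ln(3.14286) = 5.35 × 1.14513 = 6.1264 W/m².
ΔT = λ ΔF = 0.60 × 6.13 = 3.6780 K.

ΔF = 6.13 W/m²; ΔT = 3.7 K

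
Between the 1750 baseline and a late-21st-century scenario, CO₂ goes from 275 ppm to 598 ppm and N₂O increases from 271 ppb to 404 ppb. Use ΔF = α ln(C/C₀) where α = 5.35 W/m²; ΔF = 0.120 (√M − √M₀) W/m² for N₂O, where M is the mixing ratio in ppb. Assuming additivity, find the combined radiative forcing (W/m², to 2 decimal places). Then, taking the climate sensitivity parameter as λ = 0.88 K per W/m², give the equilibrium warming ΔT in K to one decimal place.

ΔF = 4.59 W/m²; ΔT = 4.0 K

CO₂: 5.35 × ln(598/275) = 5.35 × ln(2.17455) = 5.35 × 0.77682 = 4.1560 W/m².
N₂O: 0.120 × (√404 − √271) = 0.120 × (20.0998 − 16.4621) = 0.120 × 3.6377 = 0.4365 W/m².
Total ΔF = 4.1560 + 0.4365 = 4.5925 W/m².
ΔT = λ ΔF = 0.88 × 4.59 = 4.0392 K.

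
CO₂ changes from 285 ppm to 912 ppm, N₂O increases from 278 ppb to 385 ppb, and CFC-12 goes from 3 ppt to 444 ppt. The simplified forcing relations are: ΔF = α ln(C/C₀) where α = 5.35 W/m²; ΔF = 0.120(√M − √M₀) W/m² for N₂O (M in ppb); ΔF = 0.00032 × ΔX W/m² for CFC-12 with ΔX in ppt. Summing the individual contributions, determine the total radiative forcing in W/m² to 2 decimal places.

CO₂: 5.35 × ln(912/285) = 5.35 × ln(3.20000) = 5.35 × 1.16315 = 6.2229 W/m².
N₂O: 0.120 × (√385 − √278) = 0.120 × (19.6214 − 16.6733) = 0.120 × 2.9481 = 0.3538 W/m².
CFC-12: ΔF = 0.00032 × (444 − 3) = 0.00032 × 441 = 0.1411 W/m².
Total ΔF = 6.2229 + 0.3538 + 0.1411 = 6.7178 W/m².

ΔF = 6.72 W/m²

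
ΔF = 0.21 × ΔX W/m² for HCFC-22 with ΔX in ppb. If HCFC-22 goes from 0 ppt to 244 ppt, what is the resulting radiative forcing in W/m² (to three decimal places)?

ΔF = 0.051 W/m²

HCFC-22: Δ = 244 − 0 = 244 ppt = 0.244 ppb; ΔF = 0.21 × 0.244 = 0.0512 W/m².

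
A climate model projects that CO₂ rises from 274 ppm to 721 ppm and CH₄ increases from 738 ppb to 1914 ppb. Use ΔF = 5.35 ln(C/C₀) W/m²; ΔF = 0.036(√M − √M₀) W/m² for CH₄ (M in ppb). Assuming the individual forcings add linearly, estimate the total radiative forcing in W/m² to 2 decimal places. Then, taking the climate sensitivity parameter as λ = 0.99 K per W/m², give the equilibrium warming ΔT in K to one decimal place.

CO₂: 5.35 × ln(721/274) = 5.35 × ln(2.63139) = 5.35 × 0.96751 = 5.1762 W/m².
CH₄: 0.036 × (√1914 − √738) = 0.036 × (43.7493 − 27.1662) = 0.036 × 16.5831 = 0.5970 W/m².
Total ΔF = 5.1762 + 0.5970 = 5.7732 W/m².
ΔT = λ ΔF = 0.99 × 5.77 = 5.7123 K.

ΔF = 5.77 W/m²; ΔT = 5.7 K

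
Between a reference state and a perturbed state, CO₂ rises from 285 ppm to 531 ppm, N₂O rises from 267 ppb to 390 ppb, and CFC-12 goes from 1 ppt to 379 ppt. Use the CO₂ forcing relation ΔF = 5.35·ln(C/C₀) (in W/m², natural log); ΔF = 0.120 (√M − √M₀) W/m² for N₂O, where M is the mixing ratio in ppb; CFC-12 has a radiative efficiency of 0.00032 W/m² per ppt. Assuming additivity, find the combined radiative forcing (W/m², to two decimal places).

CO₂: 5.35 × ln(531/285) = 5.35 × ln(1.86316) = 5.35 × 0.62227 = 3.3291 W/m².
N₂O: 0.120 × (√390 − √267) = 0.120 × (19.7484 − 16.3401) = 0.120 × 3.4083 = 0.4090 W/m².
CFC-12: ΔF = 0.00032 × (379 − 1) = 0.00032 × 378 = 0.1210 W/m².
Total ΔF = 3.3291 + 0.4090 + 0.1210 = 3.8591 W/m².

ΔF = 3.86 W/m²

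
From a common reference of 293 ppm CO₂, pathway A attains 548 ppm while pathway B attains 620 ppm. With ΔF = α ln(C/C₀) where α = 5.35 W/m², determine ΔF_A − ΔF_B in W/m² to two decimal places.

ΔF_A = 5.35 ln(548/293) = 5.35 × 0.62610 = 3.3496 W/m².
ΔF_B = 5.35 ln(620/293) = 5.35 × 0.74955 = 4.0101 W/m².
Difference: 3.3496 − 4.0101 = -0.6605 W/m².

ΔF_A − ΔF_B = -0.66 W/m²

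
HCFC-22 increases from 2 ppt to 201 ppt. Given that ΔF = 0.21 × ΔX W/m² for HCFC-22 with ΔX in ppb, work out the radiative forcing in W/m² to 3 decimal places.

ΔF = 0.042 W/m²

HCFC-22: Δ = 201 − 2 = 199 ppt = 0.199 ppb; ΔF = 0.21 × 0.199 = 0.0418 W/m².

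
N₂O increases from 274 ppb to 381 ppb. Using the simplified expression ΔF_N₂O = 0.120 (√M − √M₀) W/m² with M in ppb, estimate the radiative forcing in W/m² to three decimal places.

ΔF = 0.356 W/m²

N₂O: 0.120 × (√381 − √274) = 0.120 × (19.5192 − 16.5529) = 0.120 × 2.9663 = 0.3560 W/m².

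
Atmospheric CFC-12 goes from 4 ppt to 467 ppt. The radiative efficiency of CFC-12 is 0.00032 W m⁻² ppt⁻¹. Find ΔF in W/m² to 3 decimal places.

CFC-12: ΔF = 0.00032 × (467 − 4) = 0.00032 × 463 = 0.1482 W/m².

ΔF = 0.148 W/m²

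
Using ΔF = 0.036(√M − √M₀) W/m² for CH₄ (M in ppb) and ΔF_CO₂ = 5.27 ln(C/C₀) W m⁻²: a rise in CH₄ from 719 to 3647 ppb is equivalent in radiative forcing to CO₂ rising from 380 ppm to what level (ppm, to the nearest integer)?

C ≈ 478 ppm

CH₄ forcing: 0.036 × (√3647 − √719) = 0.036 × (60.3904 − 26.8142) = 0.036 × 33.5762 = 1.20874 W/m².
Set 5.27 ln(C/380) = 1.20874: ln(C/380) = 1.20874/5.27 = 0.22936, so C = 380 × e^0.22936 = 380 × 1.25779 = 477.96 ppm.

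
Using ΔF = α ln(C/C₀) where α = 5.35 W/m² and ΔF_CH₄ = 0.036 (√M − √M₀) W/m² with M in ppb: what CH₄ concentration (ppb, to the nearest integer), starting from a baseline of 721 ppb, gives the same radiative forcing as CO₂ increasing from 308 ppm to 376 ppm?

CO₂ forcing: 5.35 × ln(376/308) = 5.35 × 0.199489 = 1.06727 W/m².
Set 0.036(√M − √721) = 1.06727: √M = 1.06727/0.036 + √721 = 29.6464 + 26.8514 = 56.4978.
M = (56.4978)² = 3192.00 ppb.

M ≈ 3192 ppb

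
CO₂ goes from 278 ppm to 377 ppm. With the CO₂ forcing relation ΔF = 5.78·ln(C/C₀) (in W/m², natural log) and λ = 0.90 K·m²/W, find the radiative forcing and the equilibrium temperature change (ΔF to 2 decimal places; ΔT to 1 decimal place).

CO₂: 5.78 × ln(377/278) = 5.78 × ln(1.35612) = 5.78 × 0.30463 = 1.7608 W/m².
ΔT = λ ΔF = 0.90 × 1.76 = 1.5840 K.

ΔF = 1.76 W/m²; ΔT = 1.6 K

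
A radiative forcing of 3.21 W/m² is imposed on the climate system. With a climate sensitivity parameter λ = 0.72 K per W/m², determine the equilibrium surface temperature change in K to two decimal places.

ΔT = 2.31 K

ΔT = λ ΔF = 0.72 × 3.21 = 2.3112 K.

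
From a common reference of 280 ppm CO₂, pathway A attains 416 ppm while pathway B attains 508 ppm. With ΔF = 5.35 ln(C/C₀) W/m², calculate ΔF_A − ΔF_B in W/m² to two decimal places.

ΔF_A − ΔF_B = -1.07 W/m²

ΔF_A = 5.35 ln(416/280) = 5.35 × 0.39590 = 2.1181 W/m².
ΔF_B = 5.35 ln(508/280) = 5.35 × 0.59569 = 3.1869 W/m².
Difference: 2.1181 − 3.1869 = -1.0688 W/m².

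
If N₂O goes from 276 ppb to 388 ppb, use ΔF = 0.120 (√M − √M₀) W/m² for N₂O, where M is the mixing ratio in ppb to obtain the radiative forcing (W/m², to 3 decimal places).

ΔF = 0.370 W/m²

N₂O: 0.120 × (√388 − √276) = 0.120 × (19.6977 − 16.6132) = 0.120 × 3.0845 = 0.3701 W/m².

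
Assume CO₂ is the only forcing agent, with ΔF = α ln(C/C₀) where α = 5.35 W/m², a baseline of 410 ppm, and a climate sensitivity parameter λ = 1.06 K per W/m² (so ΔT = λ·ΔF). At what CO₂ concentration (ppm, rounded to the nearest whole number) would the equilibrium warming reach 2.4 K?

C ≈ 626 ppm

Required forcing: ΔF = ΔT/λ = 2.4/1.06 = 2.2642 W/m².
Then ln(C/410) = ΔF/5.35 = 2.2642/5.35 = 0.42321.
So C = 410 × e^0.42321 = 410 × 1.52685 = 626.01 ppm.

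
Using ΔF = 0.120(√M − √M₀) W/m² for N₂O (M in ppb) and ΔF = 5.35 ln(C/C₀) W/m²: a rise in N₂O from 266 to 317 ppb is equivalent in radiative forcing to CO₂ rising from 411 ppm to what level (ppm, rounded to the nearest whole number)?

N₂O forcing: 0.120 × (√317 − √266) = 0.120 × (17.8045 − 16.3095) = 0.120 × 1.4950 = 0.17940 W/m².
Set 5.35 ln(C/411) = 0.17940: ln(C/411) = 0.17940/5.35 = 0.03353, so C = 411 × e^0.03353 = 411 × 1.03410 = 425.02 ppm.

C ≈ 425 ppm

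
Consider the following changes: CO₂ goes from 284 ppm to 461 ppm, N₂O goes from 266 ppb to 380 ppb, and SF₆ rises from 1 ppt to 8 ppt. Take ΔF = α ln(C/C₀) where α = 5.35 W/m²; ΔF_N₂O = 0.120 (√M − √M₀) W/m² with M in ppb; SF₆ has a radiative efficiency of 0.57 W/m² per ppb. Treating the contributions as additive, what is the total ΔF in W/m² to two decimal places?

CO₂: 5.35 × ln(461/284) = 5.35 × ln(1.62324) = 5.35 × 0.48442 = 2.5916 W/m².
N₂O: 0.120 × (√380 − √266) = 0.120 × (19.4936 − 16.3095) = 0.120 × 3.1841 = 0.3821 W/m².
SF₆: Δ = 8 − 1 = 7 ppt = 0.007 ppb; ΔF = 0.57 × 0.007 = 0.0040 W/m².
Total ΔF = 2.5916 + 0.3821 + 0.0040 = 2.9777 W/m².

ΔF = 2.98 W/m²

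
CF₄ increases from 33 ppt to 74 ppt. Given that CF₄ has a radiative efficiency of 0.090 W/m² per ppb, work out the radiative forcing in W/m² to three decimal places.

CF₄: Δ = 74 − 33 = 41 ppt = 0.041 ppb; ΔF = 0.090 × 0.041 = 0.0037 W/m².

ΔF = 0.004 W/m²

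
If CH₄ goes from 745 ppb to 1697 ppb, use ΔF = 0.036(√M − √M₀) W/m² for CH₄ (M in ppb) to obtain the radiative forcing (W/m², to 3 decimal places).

CH₄: 0.036 × (√1697 − √745) = 0.036 × (41.1947 − 27.2947) = 0.036 × 13.9000 = 0.5004 W/m².

ΔF = 0.500 W/m²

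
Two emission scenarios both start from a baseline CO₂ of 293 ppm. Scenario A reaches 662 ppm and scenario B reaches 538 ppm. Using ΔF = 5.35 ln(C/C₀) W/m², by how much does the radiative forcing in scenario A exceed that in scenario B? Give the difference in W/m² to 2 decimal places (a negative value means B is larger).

ΔF_A − ΔF_B = 1.11 W/m²

ΔF_A = 5.35 ln(662/293) = 5.35 × 0.81509 = 4.3607 W/m².
ΔF_B = 5.35 ln(538/293) = 5.35 × 0.60769 = 3.2511 W/m².
Difference: 4.3607 − 3.2511 = 1.1096 W/m².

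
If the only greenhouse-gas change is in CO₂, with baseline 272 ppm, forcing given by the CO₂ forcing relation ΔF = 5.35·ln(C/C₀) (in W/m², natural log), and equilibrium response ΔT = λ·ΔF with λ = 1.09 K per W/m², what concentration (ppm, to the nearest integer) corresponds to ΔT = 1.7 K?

Required forcing: ΔF = ΔT/λ = 1.7/1.09 = 1.5596 W/m².
Then ln(C/272) = ΔF/5.35 = 1.5596/5.35 = 0.29151.
So C = 272 × e^0.29151 = 272 × 1.33845 = 364.06 ppm.

C ≈ 364 ppm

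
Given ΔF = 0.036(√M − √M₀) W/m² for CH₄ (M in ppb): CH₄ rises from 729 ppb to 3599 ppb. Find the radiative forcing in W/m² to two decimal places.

ΔF = 1.19 W/m²

CH₄: 0.036 × (√3599 − √729) = 0.036 × (59.9917 − 27.0000) = 0.036 × 32.9917 = 1.1877 W/m².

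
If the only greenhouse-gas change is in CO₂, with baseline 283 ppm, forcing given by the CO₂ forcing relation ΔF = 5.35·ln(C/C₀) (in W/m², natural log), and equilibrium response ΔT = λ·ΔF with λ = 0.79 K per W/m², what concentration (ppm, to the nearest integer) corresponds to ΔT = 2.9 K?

Required forcing: ΔF = ΔT/λ = 2.9/0.79 = 3.6709 W/m².
Then ln(C/283) = ΔF/5.35 = 3.6709/5.35 = 0.68615.
So C = 283 × e^0.68615 = 283 × 1.98605 = 562.05 ppm.

C ≈ 562 ppm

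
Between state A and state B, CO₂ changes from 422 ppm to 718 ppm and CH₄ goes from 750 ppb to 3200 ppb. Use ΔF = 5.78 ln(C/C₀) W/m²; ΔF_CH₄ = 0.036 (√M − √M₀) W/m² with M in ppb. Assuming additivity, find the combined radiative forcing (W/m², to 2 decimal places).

CO₂: 5.78 × ln(718/422) = 5.78 × ln(1.70142) = 5.78 × 0.53146 = 3.0718 W/m².
CH₄: 0.036 × (√3200 − √750) = 0.036 × (56.5685 − 27.3861) = 0.036 × 29.1824 = 1.0506 W/m².
Total ΔF = 3.0718 + 1.0506 = 4.1224 W/m².

ΔF = 4.12 W/m²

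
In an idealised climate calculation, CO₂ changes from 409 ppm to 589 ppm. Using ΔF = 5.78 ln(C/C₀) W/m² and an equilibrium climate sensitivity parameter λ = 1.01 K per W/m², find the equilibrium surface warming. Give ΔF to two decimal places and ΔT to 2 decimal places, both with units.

CO₂: 5.78 × ln(589/409) = 5.78 × ln(1.44010) = 5.78 × 0.36471 = 2.1080 W/m².
ΔT = λ ΔF = 1.01 × 2.11 = 2.1311 K.

ΔF = 2.11 W/m²; ΔT = 2.13 K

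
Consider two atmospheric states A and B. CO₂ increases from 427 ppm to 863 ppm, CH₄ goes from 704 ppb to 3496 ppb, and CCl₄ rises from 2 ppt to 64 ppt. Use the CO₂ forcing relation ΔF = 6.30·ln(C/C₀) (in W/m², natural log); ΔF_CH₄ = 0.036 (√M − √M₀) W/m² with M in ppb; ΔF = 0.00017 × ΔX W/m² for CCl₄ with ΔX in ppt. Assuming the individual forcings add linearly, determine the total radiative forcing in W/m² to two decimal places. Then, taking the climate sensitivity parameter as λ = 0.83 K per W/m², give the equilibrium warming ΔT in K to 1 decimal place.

ΔF = 5.62 W/m²; ΔT = 4.7 K

CO₂: 6.30 × ln(863/427) = 6.30 × ln(2.02108) = 6.30 × 0.70363 = 4.4329 W/m².
CH₄: 0.036 × (√3496 − √704) = 0.036 × (59.1270 − 26.5330) = 0.036 × 32.5940 = 1.1734 W/m².
CCl₄: ΔF = 0.00017 × (64 − 2) = 0.00017 × 62 = 0.0105 W/m².
Total ΔF = 4.4329 + 1.1734 + 0.0105 = 5.6168 W/m².
ΔT = λ ΔF = 0.83 × 5.62 = 4.6646 K.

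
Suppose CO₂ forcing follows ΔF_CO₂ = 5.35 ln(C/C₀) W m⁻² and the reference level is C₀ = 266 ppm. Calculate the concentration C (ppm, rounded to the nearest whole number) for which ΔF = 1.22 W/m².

Set 5.35 ln(C/266) = 1.22, so ln(C/266) = 1.22/5.35 = 0.22804.
Then C/266 = e^0.22804 = 1.25614, giving C = 266 × 1.25614 = 334.13 ppm.

C ≈ 334 ppm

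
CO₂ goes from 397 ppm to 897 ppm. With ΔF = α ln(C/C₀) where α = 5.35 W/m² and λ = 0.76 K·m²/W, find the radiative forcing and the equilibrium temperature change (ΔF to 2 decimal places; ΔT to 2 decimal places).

CO₂: 5.35 × ln(897/397) = 5.35 × ln(2.25945) = 5.35 × 0.81512 = 4.3609 W/m².
ΔT = λ ΔF = 0.76 × 4.36 = 3.3136 K.

ΔF = 4.36 W/m²; ΔT = 3.31 K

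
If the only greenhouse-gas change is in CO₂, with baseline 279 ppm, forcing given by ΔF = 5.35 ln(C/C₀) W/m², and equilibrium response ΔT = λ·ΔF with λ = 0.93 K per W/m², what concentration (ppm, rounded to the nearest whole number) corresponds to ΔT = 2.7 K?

Required forcing: ΔF = ΔT/λ = 2.7/0.93 = 2.9032 W/m².
Then ln(C/279) = ΔF/5.35 = 2.9032/5.35 = 0.54265.
So C = 279 × e^0.54265 = 279 × 1.72056 = 480.04 ppm.

C ≈ 480 ppm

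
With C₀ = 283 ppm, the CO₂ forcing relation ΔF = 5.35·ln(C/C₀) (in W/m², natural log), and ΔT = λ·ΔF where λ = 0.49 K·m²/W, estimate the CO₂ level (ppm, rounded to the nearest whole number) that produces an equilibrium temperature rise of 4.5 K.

Required forcing: ΔF = ΔT/λ = 4.5/0.49 = 9.1837 W/m².
Then ln(C/283) = ΔF/5.35 = 9.1837/5.35 = 1.71658.
So C = 283 × e^1.71658 = 283 × 5.56546 = 1575.03 ppm.

C ≈ 1575 ppm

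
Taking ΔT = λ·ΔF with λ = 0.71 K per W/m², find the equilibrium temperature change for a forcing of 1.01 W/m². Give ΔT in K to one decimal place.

ΔT = λ ΔF = 0.71 × 1.01 = 0.7171 K.

ΔT = 0.7 K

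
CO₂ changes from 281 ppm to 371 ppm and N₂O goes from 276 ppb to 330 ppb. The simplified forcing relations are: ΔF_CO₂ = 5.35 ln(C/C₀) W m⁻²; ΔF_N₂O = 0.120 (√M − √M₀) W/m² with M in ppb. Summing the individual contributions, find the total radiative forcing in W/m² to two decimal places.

ΔF = 1.67 W/m²

CO₂: 5.35 × ln(371/281) = 5.35 × ln(1.32028) = 5.35 × 0.27784 = 1.4864 W/m².
N₂O: 0.120 × (√330 − √276) = 0.120 × (18.1659 − 16.6132) = 0.120 × 1.5527 = 0.1863 W/m².
Total ΔF = 1.4864 + 0.1863 = 1.6727 W/m².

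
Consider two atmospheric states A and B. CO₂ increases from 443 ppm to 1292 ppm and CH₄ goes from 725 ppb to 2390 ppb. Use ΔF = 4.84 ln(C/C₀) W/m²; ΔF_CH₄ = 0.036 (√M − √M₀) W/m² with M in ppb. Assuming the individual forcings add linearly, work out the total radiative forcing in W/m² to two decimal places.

CO₂: 4.84 × ln(1292/443) = 4.84 × ln(2.91648) = 4.84 × 1.07038 = 5.1806 W/m².
CH₄: 0.036 × (√2390 − √725) = 0.036 × (48.8876 − 26.9258) = 0.036 × 21.9618 = 0.7906 W/m².
Total ΔF = 5.1806 + 0.7906 = 5.9712 W/m².

ΔF = 5.97 W/m²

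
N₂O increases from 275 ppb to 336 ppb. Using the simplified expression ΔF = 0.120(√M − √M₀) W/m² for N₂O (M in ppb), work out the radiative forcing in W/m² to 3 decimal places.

ΔF = 0.210 W/m²

N₂O: 0.120 × (√336 − √275) = 0.120 × (18.3303 − 16.5831) = 0.120 × 1.7472 = 0.2097 W/m².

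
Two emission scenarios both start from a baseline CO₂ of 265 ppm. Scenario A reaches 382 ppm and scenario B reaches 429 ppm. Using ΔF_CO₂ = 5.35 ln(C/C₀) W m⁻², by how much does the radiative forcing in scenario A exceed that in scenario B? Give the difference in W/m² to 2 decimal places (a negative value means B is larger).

ΔF_A − ΔF_B = -0.62 W/m²

ΔF_A = 5.35 ln(382/265) = 5.35 × 0.36569 = 1.9564 W/m².
ΔF_B = 5.35 ln(429/265) = 5.35 × 0.48173 = 2.5773 W/m².
Difference: 1.9564 − 2.5773 = -0.6209 W/m².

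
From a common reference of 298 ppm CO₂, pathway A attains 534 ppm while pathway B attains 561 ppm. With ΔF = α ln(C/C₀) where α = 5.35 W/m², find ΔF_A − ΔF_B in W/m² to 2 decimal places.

ΔF_A = 5.35 ln(534/298) = 5.35 × 0.58330 = 3.1207 W/m².
ΔF_B = 5.35 ln(561/298) = 5.35 × 0.63263 = 3.3846 W/m².
Difference: 3.1207 − 3.3846 = -0.2639 W/m².
(Equivalently, ΔF_A − ΔF_B = 5.35 ln(534/561) = 5.35 × -0.04933 = -0.2639 W/m².)

ΔF_A − ΔF_B = -0.26 W/m²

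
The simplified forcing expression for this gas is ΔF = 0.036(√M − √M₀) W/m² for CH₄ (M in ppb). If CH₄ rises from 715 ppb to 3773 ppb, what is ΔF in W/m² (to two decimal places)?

ΔF = 1.25 W/m²

CH₄: 0.036 × (√3773 − √715) = 0.036 × (61.4248 − 26.7395) = 0.036 × 34.6853 = 1.2487 W/m².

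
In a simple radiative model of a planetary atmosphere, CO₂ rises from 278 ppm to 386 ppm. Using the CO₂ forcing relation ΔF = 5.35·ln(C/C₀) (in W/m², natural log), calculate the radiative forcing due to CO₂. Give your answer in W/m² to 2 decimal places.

CO₂: 5.35 × ln(386/278) = 5.35 × ln(1.38849) = 5.35 × 0.32822 = 1.7560 W/m².

ΔF = 1.76 W/m²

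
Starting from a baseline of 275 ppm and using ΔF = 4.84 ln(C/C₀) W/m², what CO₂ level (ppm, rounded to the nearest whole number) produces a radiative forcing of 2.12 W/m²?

C ≈ 426 ppm

Set 4.84 ln(C/275) = 2.12, so ln(C/275) = 2.12/4.84 = 0.43802.
Then C/275 = e^0.43802 = 1.54964, giving C = 275 × 1.54964 = 426.15 ppm.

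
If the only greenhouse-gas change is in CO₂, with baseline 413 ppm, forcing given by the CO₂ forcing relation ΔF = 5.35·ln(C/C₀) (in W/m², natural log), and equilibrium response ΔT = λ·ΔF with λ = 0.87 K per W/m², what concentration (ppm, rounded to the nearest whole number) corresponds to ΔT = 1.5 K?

C ≈ 570 ppm

Required forcing: ΔF = ΔT/λ = 1.5/0.87 = 1.7241 W/m².
Then ln(C/413) = ΔF/5.35 = 1.7241/5.35 = 0.32226.
So C = 413 × e^0.32226 = 413 × 1.38024 = 570.04 ppm.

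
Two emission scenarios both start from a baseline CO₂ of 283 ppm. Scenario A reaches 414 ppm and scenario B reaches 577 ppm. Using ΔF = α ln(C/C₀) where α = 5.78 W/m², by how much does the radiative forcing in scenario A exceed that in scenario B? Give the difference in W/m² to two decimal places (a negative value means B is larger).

ΔF_A = 5.78 ln(414/283) = 5.78 × 0.38042 = 2.1988 W/m².
ΔF_B = 5.78 ln(577/283) = 5.78 × 0.71240 = 4.1177 W/m².
Difference: 2.1988 − 4.1177 = -1.9189 W/m².

ΔF_A − ΔF_B = -1.92 W/m²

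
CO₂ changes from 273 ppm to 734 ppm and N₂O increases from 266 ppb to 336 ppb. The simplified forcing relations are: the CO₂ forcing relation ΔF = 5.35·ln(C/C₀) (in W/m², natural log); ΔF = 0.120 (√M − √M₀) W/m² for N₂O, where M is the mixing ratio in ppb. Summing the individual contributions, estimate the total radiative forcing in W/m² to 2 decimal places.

CO₂: 5.35 × ln(734/273) = 5.35 × ln(2.68864) = 5.35 × 0.98904 = 5.2914 W/m².
N₂O: 0.120 × (√336 − √266) = 0.120 × (18.3303 − 16.3095) = 0.120 × 2.0208 = 0.2425 W/m².
Total ΔF = 5.2914 + 0.2425 = 5.5339 W/m².

ΔF = 5.53 W/m²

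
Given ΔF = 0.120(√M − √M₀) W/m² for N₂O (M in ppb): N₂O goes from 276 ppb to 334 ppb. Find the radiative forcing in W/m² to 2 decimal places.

ΔF = 0.20 W/m²

N₂O: 0.120 × (√334 − √276) = 0.120 × (18.2757 − 16.6132) = 0.120 × 1.6625 = 0.1995 W/m².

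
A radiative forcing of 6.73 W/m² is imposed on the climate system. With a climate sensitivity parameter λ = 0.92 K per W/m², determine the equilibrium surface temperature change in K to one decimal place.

ΔT = 6.2 K

ΔT = λ ΔF = 0.92 × 6.73 = 6.1916 K.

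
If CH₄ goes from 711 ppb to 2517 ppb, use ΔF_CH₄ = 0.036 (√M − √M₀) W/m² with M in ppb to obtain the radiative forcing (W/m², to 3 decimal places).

CH₄: 0.036 × (√2517 − √711) = 0.036 × (50.1697 − 26.6646) = 0.036 × 23.5051 = 0.8462 W/m².

ΔF = 0.846 W/m²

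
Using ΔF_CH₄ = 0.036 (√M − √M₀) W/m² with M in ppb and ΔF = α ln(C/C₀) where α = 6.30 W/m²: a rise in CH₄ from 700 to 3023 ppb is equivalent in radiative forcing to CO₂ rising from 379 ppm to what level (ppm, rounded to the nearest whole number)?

C ≈ 446 ppm

CH₄ forcing: 0.036 × (√3023 − √700) = 0.036 × (54.9818 − 26.4575) = 0.036 × 28.5243 = 1.02687 W/m².
Set 6.30 ln(C/379) = 1.02687: ln(C/379) = 1.02687/6.30 = 0.16300, so C = 379 × e^0.16300 = 379 × 1.17704 = 446.10 ppm.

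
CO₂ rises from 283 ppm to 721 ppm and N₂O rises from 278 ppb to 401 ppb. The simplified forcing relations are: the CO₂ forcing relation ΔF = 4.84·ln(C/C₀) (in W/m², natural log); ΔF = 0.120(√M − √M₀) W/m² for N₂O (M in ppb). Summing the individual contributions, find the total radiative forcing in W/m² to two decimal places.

CO₂: 4.84 × ln(721/283) = 4.84 × ln(2.54770) = 4.84 × 0.93519 = 4.5263 W/m².
N₂O: 0.120 × (√401 − √278) = 0.120 × (20.0250 − 16.6733) = 0.120 × 3.3517 = 0.4022 W/m².
Total ΔF = 4.5263 + 0.4022 = 4.9285 W/m².

ΔF = 4.93 W/m²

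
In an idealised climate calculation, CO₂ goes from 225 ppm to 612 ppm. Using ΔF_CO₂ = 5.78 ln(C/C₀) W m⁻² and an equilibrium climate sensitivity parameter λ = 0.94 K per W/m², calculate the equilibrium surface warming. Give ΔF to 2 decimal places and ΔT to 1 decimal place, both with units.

CO₂: 5.78 × ln(612/225) = 5.78 × ln(2.72000) = 5.78 × 1.00063 = 5.7836 W/m².
ΔT = λ ΔF = 0.94 × 5.78 = 5.4332 K.

ΔF = 5.78 W/m²; ΔT = 5.4 K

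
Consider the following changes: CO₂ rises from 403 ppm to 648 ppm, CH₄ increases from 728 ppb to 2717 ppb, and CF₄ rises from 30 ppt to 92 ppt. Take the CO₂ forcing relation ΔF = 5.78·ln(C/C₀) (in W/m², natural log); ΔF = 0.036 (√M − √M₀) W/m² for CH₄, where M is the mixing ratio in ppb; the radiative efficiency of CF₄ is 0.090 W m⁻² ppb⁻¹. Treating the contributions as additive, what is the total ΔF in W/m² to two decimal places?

CO₂: 5.78 × ln(648/403) = 5.78 × ln(1.60794) = 5.78 × 0.47495 = 2.7452 W/m².
CH₄: 0.036 × (√2717 − √728) = 0.036 × (52.1249 − 26.9815) = 0.036 × 25.1434 = 0.9052 W/m².
CF₄: Δ = 92 − 30 = 62 ppt = 0.062 ppb; ΔF = 0.090 × 0.062 = 0.0056 W/m².
Total ΔF = 2.7452 + 0.9052 + 0.0056 = 3.6560 W/m².

ΔF = 3.66 W/m²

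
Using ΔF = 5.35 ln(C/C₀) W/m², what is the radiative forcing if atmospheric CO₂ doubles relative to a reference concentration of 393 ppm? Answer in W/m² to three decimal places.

ΔF = 5.35 × ln(2) = 5.35 × 0.69315 = 3.7084 W/m².

ΔF = 3.708 W/m²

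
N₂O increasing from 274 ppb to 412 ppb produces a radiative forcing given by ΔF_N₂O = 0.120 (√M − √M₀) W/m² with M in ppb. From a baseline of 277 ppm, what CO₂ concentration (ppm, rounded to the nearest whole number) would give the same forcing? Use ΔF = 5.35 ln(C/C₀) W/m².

N₂O forcing: 0.120 × (√412 − √274) = 0.120 × (20.2978 − 16.5529) = 0.120 × 3.7449 = 0.44939 W/m².
Set 5.35 ln(C/277) = 0.44939: ln(C/277) = 0.44939/5.35 = 0.08400, so C = 277 × e^0.08400 = 277 × 1.08763 = 301.27 ppm.

C ≈ 301 ppm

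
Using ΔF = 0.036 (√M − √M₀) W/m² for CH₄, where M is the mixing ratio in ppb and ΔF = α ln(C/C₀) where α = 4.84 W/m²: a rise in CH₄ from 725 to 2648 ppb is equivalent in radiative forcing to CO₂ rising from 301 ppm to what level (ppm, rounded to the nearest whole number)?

C ≈ 361 ppm

CH₄ forcing: 0.036 × (√2648 − √725) = 0.036 × (51.4587 − 26.9258) = 0.036 × 24.5329 = 0.88318 W/m².
Set 4.84 ln(C/301) = 0.88318: ln(C/301) = 0.88318/4.84 = 0.18248, so C = 301 × e^0.18248 = 301 × 1.20019 = 361.26 ppm.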